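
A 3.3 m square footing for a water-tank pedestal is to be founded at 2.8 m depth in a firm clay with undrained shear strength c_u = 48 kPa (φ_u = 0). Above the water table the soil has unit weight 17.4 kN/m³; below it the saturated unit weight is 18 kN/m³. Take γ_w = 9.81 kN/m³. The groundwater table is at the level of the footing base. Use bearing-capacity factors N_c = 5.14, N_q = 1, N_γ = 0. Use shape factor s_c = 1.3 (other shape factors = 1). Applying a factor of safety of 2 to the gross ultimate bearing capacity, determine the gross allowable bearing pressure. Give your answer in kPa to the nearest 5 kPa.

q_all ≈ 185 kPa

q = γ·D_f = 17.4 × 2.8 = 48.72 kPa.
c·N_c·s_c = 48 × 5.14 × 1.3 = 320.74 kPa
q·N_q = 48.72 × 1 = 48.72 kPa
q_ult = 320.74 + 48.72 = 369.46 kPa.
q_all = q_ult / FS = 369.46 / 2 = 184.73 kPa.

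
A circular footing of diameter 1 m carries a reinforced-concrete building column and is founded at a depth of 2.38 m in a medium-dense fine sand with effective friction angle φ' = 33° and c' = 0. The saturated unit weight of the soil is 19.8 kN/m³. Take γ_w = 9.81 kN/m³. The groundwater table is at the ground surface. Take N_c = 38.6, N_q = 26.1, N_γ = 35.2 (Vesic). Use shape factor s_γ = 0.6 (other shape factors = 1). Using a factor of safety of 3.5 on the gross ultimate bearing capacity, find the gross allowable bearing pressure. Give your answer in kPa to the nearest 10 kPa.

q_all ≈ 210 kPa

With the water table at the surface the whole profile is submerged: γ' = 19.8 − 9.81 = 9.99 kN/m³, so q = γ'·D_f = 23.776 kPa; the same γ' applies in the ½γBN_γ term.
q_ult = q·N_q + 0.5·γ·B·N_γ·s_γ
     = 23.776 × 26.1 + 0.5 × 9.99 × 1 × 35.2 × 0.6
     = 620.56 + 105.49 = 726.05 kPa.
q_all = 726.05 / 3.5 = 207.44 kPa.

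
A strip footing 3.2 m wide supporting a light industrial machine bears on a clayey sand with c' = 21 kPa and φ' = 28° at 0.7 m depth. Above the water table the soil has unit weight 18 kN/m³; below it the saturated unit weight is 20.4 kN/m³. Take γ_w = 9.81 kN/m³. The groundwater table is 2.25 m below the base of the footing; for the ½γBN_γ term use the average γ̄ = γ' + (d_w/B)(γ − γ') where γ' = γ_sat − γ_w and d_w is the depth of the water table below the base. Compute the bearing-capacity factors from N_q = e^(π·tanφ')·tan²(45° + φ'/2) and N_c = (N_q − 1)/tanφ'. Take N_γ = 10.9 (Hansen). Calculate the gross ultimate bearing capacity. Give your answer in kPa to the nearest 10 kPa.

q_ult ≈ 1000 kPa

tan28° = 0.5317, so N_q = e^(π×0.5317)·tan²(59°) = 5.314 × 2.77 = 14.72.
N_c = (14.72 − 1)/tan28° = 25.8.
q = γ·D_f = 18 × 0.7 = 12.6 kPa.
γ' = 10.59 kN/m³; averaging over the depth B below the base, γ̄ = γ' + (d_w/B)(γ − γ') = 15.8 kN/m³.
c·N_c = 21 × 25.803 = 541.87 kPa
q·N_q = 12.6 × 14.72 = 185.47 kPa
0.5·γ·B·N_γ = 0.5 × 15.8 × 3.2 × 10.9 = 275.55 kPa
q_ult = 541.87 + 185.47 + 275.55 = 1002.9 kPa.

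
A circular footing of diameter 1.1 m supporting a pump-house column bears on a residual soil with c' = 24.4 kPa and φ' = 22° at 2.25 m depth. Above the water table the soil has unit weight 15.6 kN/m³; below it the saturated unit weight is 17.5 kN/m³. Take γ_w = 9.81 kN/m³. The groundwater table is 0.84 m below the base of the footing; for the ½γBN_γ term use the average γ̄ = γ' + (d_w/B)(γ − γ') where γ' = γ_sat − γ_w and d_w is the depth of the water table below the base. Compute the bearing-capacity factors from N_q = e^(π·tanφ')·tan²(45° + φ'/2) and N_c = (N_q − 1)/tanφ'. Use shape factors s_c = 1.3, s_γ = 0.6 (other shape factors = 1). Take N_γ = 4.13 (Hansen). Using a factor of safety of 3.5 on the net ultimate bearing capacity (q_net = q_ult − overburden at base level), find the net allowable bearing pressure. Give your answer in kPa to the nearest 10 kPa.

q_all(net) ≈ 230 kPa

N_q = e^(π·tan22°)·tan²(56°) = 7.82; N_c = (N_q − 1)/tanφ' = 16.88.
Effective surcharge at the founding depth q = γ·D_f = 15.6 × 2.25 = 35.1 kPa.
With d_w = 0.84 m < B, γ̄ = 7.69 + (0.84/1.1) × (15.6 − 7.69) = 13.73 kN/m³.
q_ult = c·N_c·s_c + q·N_q + 0.5·γ·B·N_γ·s_γ
     = 24.4 × 16.883 × 1.3 + 35.1 × 7.8211 + 0.5 × 13.73 × 1.1 × 4.13 × 0.6
     = 535.52 + 274.52 + 18.713 = 828.76 kPa.
q_net = 828.76 − 35.1 = 793.66 kPa.
q_all(net) = 793.66 / 3.5 = 226.76 kPa.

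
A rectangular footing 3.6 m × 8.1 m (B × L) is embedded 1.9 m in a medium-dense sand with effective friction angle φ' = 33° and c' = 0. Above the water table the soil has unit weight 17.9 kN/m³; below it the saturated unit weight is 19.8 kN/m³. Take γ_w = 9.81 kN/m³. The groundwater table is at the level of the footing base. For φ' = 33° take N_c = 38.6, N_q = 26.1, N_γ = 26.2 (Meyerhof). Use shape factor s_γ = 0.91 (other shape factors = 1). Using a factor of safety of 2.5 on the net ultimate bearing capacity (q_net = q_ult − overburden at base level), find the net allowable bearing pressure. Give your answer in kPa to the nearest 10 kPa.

Effective surcharge at the founding depth q = γ·D_f = 17.9 × 1.9 = 34.01 kPa.
The water table coincides with the base, so in the self-weight term γ → γ' = 9.99 kN/m³.
q_ult = q·N_q + 0.5·γ·B·N_γ·s_γ
     = 34.01 × 26.1 + 0.5 × 9.99 × 3.6 × 26.2 × 0.91
     = 887.66 + 428.73 = 1316.4 kPa.
q_net = 1316.4 − 34.01 = 1282.4 kPa.
q_all(net) = 1282.4 / 2.5 = 512.95 kPa.

q_all(net) ≈ 510 kPa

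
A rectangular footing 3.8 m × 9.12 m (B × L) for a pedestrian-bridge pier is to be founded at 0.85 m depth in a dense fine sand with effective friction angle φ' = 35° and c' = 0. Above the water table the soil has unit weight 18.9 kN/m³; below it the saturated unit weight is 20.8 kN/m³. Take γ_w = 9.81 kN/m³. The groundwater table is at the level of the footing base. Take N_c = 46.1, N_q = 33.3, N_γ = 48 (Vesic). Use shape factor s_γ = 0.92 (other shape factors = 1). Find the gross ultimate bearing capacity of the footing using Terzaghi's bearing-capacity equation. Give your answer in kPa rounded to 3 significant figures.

q_ult ≈ 1460 kPa

Effective surcharge at the founding depth q = γ·D_f = 18.9 × 0.85 = 16.065 kPa.
The water table coincides with the base, so in the self-weight term γ → γ' = 10.99 kN/m³.
q_ult = q·N_q + 0.5·γ·B·N_γ·s_γ
     = 16.065 × 33.3 + 0.5 × 10.99 × 3.8 × 48 × 0.92
     = 534.96 + 922.1 = 1457.1 kPa.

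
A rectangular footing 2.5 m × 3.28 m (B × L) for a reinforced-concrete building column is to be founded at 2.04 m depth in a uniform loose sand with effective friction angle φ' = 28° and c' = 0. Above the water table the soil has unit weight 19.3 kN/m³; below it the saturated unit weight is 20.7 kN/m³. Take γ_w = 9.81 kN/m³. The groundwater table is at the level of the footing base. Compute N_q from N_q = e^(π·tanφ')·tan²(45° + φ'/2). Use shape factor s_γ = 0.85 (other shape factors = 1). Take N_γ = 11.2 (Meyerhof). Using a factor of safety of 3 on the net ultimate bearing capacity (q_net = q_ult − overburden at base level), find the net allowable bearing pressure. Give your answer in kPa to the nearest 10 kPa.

q_all(net) ≈ 220 kPa

N_q = e^(π·tan28°)·tan²(59°) = 14.72.
Overburden at base level: q = 19.3 × 2.04 = 39.372 kPa.
Below the base the soil is submerged, so the ½γBN_γ term uses γ' = 20.7 − 9.81 = 10.89 kN/m³.
Surcharge term q·N_q = 39.372 × 14.72 = 579.55 kPa; self-weight term 0.5·γ·B·N_γ·s_γ = 0.5 × 10.89 × 2.5 × 11.2 × 0.85 = 129.59 kPa.
q_ult = 579.55 + 129.59 = 709.14 kPa.
q_net = 709.14 − 39.372 = 669.77 kPa.
q_all(net) = 669.77 / 3 = 223.26 kPa.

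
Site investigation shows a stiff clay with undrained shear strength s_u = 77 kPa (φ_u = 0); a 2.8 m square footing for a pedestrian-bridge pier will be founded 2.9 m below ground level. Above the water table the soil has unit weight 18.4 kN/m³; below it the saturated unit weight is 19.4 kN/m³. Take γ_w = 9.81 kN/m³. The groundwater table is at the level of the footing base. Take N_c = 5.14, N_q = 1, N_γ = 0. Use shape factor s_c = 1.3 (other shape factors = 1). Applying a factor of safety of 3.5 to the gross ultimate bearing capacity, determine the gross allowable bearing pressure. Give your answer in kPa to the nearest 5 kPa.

q = γ·D_f = 18.4 × 2.9 = 53.36 kPa.
c·N_c·s_c = 77 × 5.14 × 1.3 = 514.51 kPa
q·N_q = 53.36 × 1 = 53.36 kPa
q_ult = 514.51 + 53.36 = 567.87 kPa.
q_all = q_ult / FS = 567.87 / 3.5 = 162.25 kPa.

q_all ≈ 160 kPa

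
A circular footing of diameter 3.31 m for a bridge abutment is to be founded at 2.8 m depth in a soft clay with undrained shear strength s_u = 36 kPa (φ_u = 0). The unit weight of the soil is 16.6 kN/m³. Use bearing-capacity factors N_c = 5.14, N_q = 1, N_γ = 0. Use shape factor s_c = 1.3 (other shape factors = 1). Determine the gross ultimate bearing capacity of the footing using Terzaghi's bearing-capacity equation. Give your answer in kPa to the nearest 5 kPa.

q = γ·D_f = 16.6 × 2.8 = 46.48 kPa.
c·N_c·s_c = 36 × 5.14 × 1.3 = 240.55 kPa
q·N_q = 46.48 × 1 = 46.48 kPa
q_ult = 240.55 + 46.48 = 287.03 kPa.

q_ult ≈ 285 kPa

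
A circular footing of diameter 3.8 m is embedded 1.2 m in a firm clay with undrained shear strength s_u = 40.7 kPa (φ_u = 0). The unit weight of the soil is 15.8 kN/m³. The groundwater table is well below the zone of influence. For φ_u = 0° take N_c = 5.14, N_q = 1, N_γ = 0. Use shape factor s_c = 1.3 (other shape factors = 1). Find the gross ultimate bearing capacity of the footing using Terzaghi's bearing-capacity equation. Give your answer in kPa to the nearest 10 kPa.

q_ult ≈ 290 kPa

Overburden at base level: q = 15.8 × 1.2 = 18.96 kPa.
Cohesion term c·N_c·s_c = 40.7 × 5.14 × 1.3 = 271.96 kPa; surcharge term q·N_q = 18.96 × 1 = 18.96 kPa.
q_ult = 271.96 + 18.96 = 290.92 kPa.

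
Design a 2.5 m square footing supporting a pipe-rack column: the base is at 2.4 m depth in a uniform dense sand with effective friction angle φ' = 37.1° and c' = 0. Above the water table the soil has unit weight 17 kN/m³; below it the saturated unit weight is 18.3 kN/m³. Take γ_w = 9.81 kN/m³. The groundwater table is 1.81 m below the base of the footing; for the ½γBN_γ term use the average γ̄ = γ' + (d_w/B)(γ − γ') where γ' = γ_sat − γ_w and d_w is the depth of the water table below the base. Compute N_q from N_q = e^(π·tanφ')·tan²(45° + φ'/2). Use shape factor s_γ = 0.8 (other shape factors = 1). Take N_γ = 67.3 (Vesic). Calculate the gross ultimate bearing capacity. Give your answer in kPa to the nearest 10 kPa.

q_ult ≈ 2760 kPa

tan37.1° = 0.7563, so N_q = e^(π×0.7563)·tan²(63.55°) = 10.761 × 4.04 = 43.48.
Overburden at base level: q = 17 × 2.4 = 40.8 kPa.
The water table is 1.81 m below the base (< B = 2.5 m), so the ½γBN_γ term uses γ̄ = γ' + (d_w/B)(γ − γ') = 8.49 + (1.81/2.5)(17 − 8.49) = 14.651 kN/m³.
Surcharge term q·N_q = 40.8 × 43.481 = 1774 kPa; self-weight term 0.5·γ·B·N_γ·s_γ = 0.5 × 14.651 × 2.5 × 67.3 × 0.8 = 986.03 kPa.
q_ult = 1774 + 986.03 = 2760 kPa.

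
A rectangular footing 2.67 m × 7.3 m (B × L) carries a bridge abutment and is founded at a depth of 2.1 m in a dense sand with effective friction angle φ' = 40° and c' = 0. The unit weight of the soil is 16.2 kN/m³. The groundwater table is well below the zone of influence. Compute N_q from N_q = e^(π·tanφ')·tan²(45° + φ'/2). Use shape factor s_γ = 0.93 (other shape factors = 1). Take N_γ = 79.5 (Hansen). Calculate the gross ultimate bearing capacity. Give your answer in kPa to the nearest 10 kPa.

q_ult ≈ 3780 kPa

tan40° = 0.8391, so N_q = e^(π×0.8391)·tan²(65°) = 13.959 × 4.599 = 64.2.
q = γ·D_f = 16.2 × 2.1 = 34.02 kPa.
q·N_q = 34.02 × 64.195 = 2183.9 kPa
0.5·γ·B·N_γ·s_γ = 0.5 × 16.2 × 2.67 × 79.5 × 0.93 = 1599 kPa
q_ult = 2183.9 + 1599 = 3782.9 kPa.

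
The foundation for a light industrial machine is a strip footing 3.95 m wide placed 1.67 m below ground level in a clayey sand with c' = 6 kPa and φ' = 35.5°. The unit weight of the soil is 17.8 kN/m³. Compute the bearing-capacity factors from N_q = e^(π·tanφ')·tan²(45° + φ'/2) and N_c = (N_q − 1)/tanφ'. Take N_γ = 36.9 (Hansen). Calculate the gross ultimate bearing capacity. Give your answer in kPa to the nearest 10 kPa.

q_ult ≈ 2640 kPa

tan35.5° = 0.7133, so N_q = e^(π×0.7133)·tan²(62.75°) = 9.402 × 3.77 = 35.44.
N_c = (35.44 − 1)/tan35.5° = 48.29.
Effective surcharge at the founding depth q = γ·D_f = 17.8 × 1.67 = 29.726 kPa.
q_ult = c·N_c + q·N_q + 0.5·γ·B·N_γ
     = 6 × 48.287 + 29.726 × 35.443 + 0.5 × 17.8 × 3.95 × 36.9
     = 289.72 + 1053.6 + 1297.2 = 2640.5 kPa.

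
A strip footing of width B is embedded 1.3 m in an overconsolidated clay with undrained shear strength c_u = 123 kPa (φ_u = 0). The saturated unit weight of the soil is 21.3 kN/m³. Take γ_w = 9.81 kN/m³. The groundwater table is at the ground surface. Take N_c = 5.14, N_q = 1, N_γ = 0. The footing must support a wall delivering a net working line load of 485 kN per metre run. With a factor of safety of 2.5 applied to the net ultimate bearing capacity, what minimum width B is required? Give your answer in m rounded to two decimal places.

B = 1.92 m

Water table at ground surface, so effective unit weight γ' = 21.3 − 9.81 = 11.49 kN/m³ is used throughout; overburden q = 11.49 × 1.3 = 14.937 kPa.
Cohesion term c·N_c = 123 × 5.14 = 632.22 kPa; surcharge term q·N_q = 14.937 × 1 = 14.937 kPa.
q_ult = 632.22 + 14.937 = 647.16 kPa.
For φ = 0 the ½γBN_γ term vanishes, so q_ult is independent of B. q_net = 647.16 − 14.937 = 632.22 kPa; q_all(net) = 632.22/2.5 = 252.89 kPa.
Required width B = w / q_all(net) = 485 / 252.89 = 1.918 m.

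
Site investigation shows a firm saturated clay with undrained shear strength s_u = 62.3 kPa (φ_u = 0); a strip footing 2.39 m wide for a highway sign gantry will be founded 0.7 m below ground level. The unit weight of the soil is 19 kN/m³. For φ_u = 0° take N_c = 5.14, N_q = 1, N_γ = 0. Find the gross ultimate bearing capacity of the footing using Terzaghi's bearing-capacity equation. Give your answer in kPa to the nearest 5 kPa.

Effective surcharge at the founding depth q = γ·D_f = 19 × 0.7 = 13.3 kPa.
q_ult = c·N_c + q·N_q
     = 62.3 × 5.14 + 13.3 × 1
     = 320.22 + 13.3 = 333.52 kPa.

q_ult ≈ 335 kPa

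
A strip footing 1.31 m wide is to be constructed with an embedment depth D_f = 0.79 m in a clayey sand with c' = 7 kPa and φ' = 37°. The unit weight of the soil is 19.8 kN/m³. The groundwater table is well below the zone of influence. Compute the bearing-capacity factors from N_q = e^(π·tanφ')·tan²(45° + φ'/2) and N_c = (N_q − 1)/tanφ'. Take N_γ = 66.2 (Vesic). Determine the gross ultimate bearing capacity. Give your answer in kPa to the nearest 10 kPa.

q_ult ≈ 1920 kPa

tan37° = 0.7536, so N_q = e^(π×0.7536)·tan²(63.5°) = 10.669 × 4.023 = 42.92.
N_c = (42.92 − 1)/tan37° = 55.63.
Effective surcharge at the founding depth q = γ·D_f = 19.8 × 0.79 = 15.642 kPa.
q_ult = c·N_c + q·N_q + 0.5·γ·B·N_γ
     = 7 × 55.63 + 15.642 × 42.92 + 0.5 × 19.8 × 1.31 × 66.2
     = 389.41 + 671.35 + 858.55 = 1919.3 kPa.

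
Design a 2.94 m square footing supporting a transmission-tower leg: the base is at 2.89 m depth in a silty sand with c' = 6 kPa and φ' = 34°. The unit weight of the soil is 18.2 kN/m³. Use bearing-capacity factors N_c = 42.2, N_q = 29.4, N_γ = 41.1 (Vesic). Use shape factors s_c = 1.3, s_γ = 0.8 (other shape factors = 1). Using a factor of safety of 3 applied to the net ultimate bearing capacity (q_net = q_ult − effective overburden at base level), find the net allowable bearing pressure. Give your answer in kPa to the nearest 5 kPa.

q_all(net) ≈ 900 kPa

q = γ·D_f = 18.2 × 2.89 = 52.598 kPa.
c·N_c·s_c = 6 × 42.2 × 1.3 = 329.16 kPa
q·N_q = 52.598 × 29.4 = 1546.4 kPa
0.5·γ·B·N_γ·s_γ = 0.5 × 18.2 × 2.94 × 41.1 × 0.8 = 879.67 kPa
q_ult = 329.16 + 1546.4 + 879.67 = 2755.2 kPa.
Net ultimate: q_net = 2755.2 − 52.598 = 2702.6 kPa.
q_all(net) = 2702.6 / 3 = 900.87 kPa.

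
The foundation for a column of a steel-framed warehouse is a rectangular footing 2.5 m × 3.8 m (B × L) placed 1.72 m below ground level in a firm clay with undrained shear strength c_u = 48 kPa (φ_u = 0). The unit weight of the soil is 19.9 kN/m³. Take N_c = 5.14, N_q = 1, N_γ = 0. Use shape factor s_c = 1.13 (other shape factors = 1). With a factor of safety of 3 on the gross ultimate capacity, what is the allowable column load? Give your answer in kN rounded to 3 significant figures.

P_all ≈ 991 kN

q = γ·D_f = 19.9 × 1.72 = 34.228 kPa.
c·N_c·s_c = 48 × 5.14 × 1.13 = 278.79 kPa
q·N_q = 34.228 × 1 = 34.228 kPa
q_ult = 278.79 + 34.228 = 313.02 kPa.
Gross allowable pressure q_all = 313.02 / 3 = 104.34 kPa.
Footing area = 9.5 m², so allowable column load = 104.34 × 9.5 = 991.24 kN.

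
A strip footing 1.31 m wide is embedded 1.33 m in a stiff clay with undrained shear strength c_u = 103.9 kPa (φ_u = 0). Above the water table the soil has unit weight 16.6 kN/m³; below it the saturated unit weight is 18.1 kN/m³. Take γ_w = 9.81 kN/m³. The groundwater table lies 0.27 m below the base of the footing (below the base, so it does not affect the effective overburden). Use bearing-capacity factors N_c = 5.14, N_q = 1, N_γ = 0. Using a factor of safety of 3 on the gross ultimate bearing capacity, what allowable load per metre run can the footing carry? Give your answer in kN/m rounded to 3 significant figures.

q = γ·D_f = 16.6 × 1.33 = 22.078 kPa.
c·N_c = 103.9 × 5.14 = 534.05 kPa
q·N_q = 22.078 × 1 = 22.078 kPa
q_ult = 534.05 + 22.078 = 556.12 kPa.
Gross allowable pressure q_all = 556.12 / 3 = 185.37 kPa.
Allowable wall load = q_all × B = 185.37 × 1.31 = 242.84 kN per metre run.

≈ 243 kN/m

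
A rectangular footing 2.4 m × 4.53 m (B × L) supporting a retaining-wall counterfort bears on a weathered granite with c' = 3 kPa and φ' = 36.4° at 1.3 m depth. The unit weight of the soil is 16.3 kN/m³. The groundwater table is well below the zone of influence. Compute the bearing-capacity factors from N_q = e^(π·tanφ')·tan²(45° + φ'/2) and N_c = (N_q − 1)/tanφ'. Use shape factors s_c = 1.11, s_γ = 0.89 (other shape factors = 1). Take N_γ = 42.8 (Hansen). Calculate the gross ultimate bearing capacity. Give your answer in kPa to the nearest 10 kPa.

tan36.4° = 0.7373, so N_q = e^(π×0.7373)·tan²(63.2°) = 10.137 × 3.919 = 39.73.
N_c = (39.73 − 1)/tan36.4° = 52.53.
q = γ·D_f = 16.3 × 1.3 = 21.19 kPa.
c·N_c·s_c = 3 × 52.528 × 1.11 = 174.92 kPa
q·N_q = 21.19 × 39.727 = 841.82 kPa
0.5·γ·B·N_γ·s_γ = 0.5 × 16.3 × 2.4 × 42.8 × 0.89 = 745.08 kPa
q_ult = 174.92 + 841.82 + 745.08 = 1761.8 kPa.

q_ult ≈ 1760 kPa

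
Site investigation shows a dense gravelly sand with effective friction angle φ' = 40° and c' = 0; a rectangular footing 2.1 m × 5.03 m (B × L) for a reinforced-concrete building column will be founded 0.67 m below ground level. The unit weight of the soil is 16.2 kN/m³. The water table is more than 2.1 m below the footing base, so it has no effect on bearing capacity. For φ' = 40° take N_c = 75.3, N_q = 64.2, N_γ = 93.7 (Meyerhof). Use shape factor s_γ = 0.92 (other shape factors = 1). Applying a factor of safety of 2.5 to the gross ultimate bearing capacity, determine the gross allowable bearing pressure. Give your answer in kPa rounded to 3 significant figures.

q_all ≈ 865 kPa

q = γ·D_f = 16.2 × 0.67 = 10.854 kPa.
q·N_q = 10.854 × 64.2 = 696.83 kPa
0.5·γ·B·N_γ·s_γ = 0.5 × 16.2 × 2.1 × 93.7 × 0.92 = 1466.3 kPa
q_ult = 696.83 + 1466.3 = 2163.2 kPa.
q_all = q_ult / FS = 2163.2 / 2.5 = 865.26 kPa.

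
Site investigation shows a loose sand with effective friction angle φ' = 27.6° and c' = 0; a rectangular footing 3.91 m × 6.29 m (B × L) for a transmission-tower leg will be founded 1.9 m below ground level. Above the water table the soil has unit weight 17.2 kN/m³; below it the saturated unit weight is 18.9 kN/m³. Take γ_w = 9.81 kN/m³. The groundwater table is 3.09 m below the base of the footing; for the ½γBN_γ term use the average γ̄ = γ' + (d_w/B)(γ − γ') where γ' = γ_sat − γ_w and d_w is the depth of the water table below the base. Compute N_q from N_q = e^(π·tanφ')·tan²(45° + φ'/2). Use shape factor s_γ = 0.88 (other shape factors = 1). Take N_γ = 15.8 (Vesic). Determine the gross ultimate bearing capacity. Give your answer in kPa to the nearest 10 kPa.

tan27.6° = 0.5228, so N_q = e^(π×0.5228)·tan²(58.8°) = 5.167 × 2.726 = 14.09.
Overburden at base level: q = 17.2 × 1.9 = 32.68 kPa.
The water table is 3.09 m below the base (< B = 3.91 m), so the ½γBN_γ term uses γ̄ = γ' + (d_w/B)(γ − γ') = 9.09 + (3.09/3.91)(17.2 − 9.09) = 15.499 kN/m³.
Surcharge term q·N_q = 32.68 × 14.089 = 460.42 kPa; self-weight term 0.5·γ·B·N_γ·s_γ = 0.5 × 15.499 × 3.91 × 15.8 × 0.88 = 421.3 kPa.
q_ult = 460.42 + 421.3 = 881.73 kPa.

q_ult ≈ 880 kPa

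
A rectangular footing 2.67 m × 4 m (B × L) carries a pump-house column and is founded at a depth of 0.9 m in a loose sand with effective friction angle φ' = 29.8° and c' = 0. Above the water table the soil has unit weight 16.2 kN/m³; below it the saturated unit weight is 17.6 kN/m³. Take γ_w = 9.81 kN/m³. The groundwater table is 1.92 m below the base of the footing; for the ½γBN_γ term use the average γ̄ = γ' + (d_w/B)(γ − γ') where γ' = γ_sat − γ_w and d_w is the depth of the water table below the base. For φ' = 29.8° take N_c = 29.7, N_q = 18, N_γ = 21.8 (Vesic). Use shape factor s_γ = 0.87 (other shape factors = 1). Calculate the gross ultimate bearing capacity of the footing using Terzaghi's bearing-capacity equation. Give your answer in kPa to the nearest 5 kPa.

Overburden at base level: q = 16.2 × 0.9 = 14.58 kPa.
The water table is 1.92 m below the base (< B = 2.67 m), so the ½γBN_γ term uses γ̄ = γ' + (d_w/B)(γ − γ') = 7.79 + (1.92/2.67)(16.2 − 7.79) = 13.838 kN/m³.
Surcharge term q·N_q = 14.58 × 18 = 262.44 kPa; self-weight term 0.5·γ·B·N_γ·s_γ = 0.5 × 13.838 × 2.67 × 21.8 × 0.87 = 350.36 kPa.
q_ult = 262.44 + 350.36 = 612.8 kPa.

q_ult ≈ 615 kPa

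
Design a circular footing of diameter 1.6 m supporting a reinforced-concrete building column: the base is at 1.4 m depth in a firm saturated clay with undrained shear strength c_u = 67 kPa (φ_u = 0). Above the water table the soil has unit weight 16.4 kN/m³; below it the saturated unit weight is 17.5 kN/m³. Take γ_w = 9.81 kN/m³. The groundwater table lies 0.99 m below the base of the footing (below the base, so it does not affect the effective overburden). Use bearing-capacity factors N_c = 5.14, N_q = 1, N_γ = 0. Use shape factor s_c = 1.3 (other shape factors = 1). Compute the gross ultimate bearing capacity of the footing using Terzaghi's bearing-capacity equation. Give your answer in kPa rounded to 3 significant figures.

Overburden at base level: q = 16.4 × 1.4 = 22.96 kPa.
Cohesion term c·N_c·s_c = 67 × 5.14 × 1.3 = 447.69 kPa; surcharge term q·N_q = 22.96 × 1 = 22.96 kPa.
q_ult = 447.69 + 22.96 = 470.65 kPa.

q_ult ≈ 471 kPa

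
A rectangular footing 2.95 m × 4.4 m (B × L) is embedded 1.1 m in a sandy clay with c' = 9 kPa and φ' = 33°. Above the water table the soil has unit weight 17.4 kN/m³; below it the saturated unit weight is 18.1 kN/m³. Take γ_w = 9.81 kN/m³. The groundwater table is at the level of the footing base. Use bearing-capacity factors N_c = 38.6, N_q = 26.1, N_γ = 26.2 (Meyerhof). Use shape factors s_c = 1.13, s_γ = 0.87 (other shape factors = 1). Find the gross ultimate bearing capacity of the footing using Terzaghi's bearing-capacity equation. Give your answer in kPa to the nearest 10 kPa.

Effective surcharge at the founding depth q = γ·D_f = 17.4 × 1.1 = 19.14 kPa.
The water table coincides with the base, so in the self-weight term γ → γ' = 8.29 kN/m³.
q_ult = c·N_c·s_c + q·N_q + 0.5·γ·B·N_γ·s_γ
     = 9 × 38.6 × 1.13 + 19.14 × 26.1 + 0.5 × 8.29 × 2.95 × 26.2 × 0.87
     = 392.56 + 499.55 + 278.72 = 1170.8 kPa.

q_ult ≈ 1170 kPa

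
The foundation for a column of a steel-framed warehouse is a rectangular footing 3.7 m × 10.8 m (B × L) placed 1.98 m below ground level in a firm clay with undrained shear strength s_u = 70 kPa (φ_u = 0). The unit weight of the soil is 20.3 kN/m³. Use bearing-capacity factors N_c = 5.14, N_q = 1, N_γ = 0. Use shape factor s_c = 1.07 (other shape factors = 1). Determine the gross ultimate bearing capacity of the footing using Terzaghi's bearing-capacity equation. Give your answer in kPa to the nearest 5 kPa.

q_ult ≈ 425 kPa

Effective surcharge at the founding depth q = γ·D_f = 20.3 × 1.98 = 40.194 kPa.
q_ult = c·N_c·s_c + q·N_q
     = 70 × 5.14 × 1.07 + 40.194 × 1
     = 384.99 + 40.194 = 425.18 kPa.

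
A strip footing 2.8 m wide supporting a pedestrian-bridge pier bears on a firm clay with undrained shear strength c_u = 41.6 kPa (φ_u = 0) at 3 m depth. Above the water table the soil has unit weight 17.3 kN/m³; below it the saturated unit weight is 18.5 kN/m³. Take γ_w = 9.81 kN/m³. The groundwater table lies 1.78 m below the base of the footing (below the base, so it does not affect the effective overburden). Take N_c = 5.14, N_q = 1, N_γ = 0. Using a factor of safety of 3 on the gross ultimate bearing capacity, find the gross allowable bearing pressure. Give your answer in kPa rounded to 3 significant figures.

Effective surcharge at the founding depth q = γ·D_f = 17.3 × 3 = 51.9 kPa.
q_ult = c·N_c + q·N_q
     = 41.6 × 5.14 + 51.9 × 1
     = 213.82 + 51.9 = 265.72 kPa.
q_all = 265.72 / 3 = 88.575 kPa.

q_all ≈ 88.6 kPa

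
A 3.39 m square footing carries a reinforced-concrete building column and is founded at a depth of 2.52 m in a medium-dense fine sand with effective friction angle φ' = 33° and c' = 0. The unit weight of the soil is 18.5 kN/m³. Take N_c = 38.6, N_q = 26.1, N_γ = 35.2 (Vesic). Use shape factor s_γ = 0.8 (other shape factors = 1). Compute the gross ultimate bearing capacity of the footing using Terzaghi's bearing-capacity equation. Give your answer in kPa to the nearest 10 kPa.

Overburden at base level: q = 18.5 × 2.52 = 46.62 kPa.
Surcharge term q·N_q = 46.62 × 26.1 = 1216.8 kPa; self-weight term 0.5·γ·B·N_γ·s_γ = 0.5 × 18.5 × 3.39 × 35.2 × 0.8 = 883.03 kPa.
q_ult = 1216.8 + 883.03 = 2099.8 kPa.

q_ult ≈ 2100 kPa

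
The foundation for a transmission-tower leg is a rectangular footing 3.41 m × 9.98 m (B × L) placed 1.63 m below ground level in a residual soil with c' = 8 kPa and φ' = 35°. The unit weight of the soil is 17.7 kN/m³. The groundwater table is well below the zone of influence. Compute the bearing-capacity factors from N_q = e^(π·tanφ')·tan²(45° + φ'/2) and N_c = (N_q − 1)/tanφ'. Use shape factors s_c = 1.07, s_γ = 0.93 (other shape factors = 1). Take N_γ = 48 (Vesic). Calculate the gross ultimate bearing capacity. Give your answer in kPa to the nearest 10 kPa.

q_ult ≈ 2700 kPa

tan35° = 0.7002, so N_q = e^(π×0.7002)·tan²(62.5°) = 9.023 × 3.69 = 33.3.
N_c = (33.3 − 1)/tan35° = 46.12.
Effective surcharge at the founding depth q = γ·D_f = 17.7 × 1.63 = 28.851 kPa.
q_ult = c·N_c·s_c + q·N_q + 0.5·γ·B·N_γ·s_γ
     = 8 × 46.124 × 1.07 + 28.851 × 33.296 + 0.5 × 17.7 × 3.41 × 48 × 0.93
     = 394.82 + 960.63 + 1347.2 = 2702.6 kPa.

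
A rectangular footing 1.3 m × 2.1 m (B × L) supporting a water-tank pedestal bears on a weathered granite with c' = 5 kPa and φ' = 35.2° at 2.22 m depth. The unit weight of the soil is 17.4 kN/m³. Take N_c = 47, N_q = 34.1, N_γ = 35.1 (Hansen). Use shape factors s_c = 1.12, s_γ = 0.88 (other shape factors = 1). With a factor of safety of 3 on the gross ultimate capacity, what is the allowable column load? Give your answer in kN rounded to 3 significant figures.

P_all ≈ 1760 kN

Effective surcharge at the founding depth q = γ·D_f = 17.4 × 2.22 = 38.628 kPa.
q_ult = c·N_c·s_c + q·N_q + 0.5·γ·B·N_γ·s_γ
     = 5 × 47 × 1.12 + 38.628 × 34.1 + 0.5 × 17.4 × 1.3 × 35.1 × 0.88
     = 263.2 + 1317.2 + 349.34 = 1929.8 kPa.
Gross allowable pressure q_all = 1929.8 / 3 = 643.25 kPa.
Footing area = 2.73 m², so allowable column load = 643.25 × 2.73 = 1756.1 kN.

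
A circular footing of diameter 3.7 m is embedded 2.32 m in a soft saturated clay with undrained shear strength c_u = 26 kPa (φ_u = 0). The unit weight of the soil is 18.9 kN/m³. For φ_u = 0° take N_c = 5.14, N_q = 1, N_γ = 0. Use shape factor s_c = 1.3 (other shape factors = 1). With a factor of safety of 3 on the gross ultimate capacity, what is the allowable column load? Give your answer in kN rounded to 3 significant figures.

Overburden at base level: q = 18.9 × 2.32 = 43.848 kPa.
Cohesion term c·N_c·s_c = 26 × 5.14 × 1.3 = 173.73 kPa; surcharge term q·N_q = 43.848 × 1 = 43.848 kPa.
q_ult = 173.73 + 43.848 = 217.58 kPa.
Gross allowable pressure q_all = 217.58 / 3 = 72.527 kPa.
Footing area = 10.7521 m², so allowable column load = 72.527 × 10.7521 = 779.81 kN.

P_all ≈ 780 kN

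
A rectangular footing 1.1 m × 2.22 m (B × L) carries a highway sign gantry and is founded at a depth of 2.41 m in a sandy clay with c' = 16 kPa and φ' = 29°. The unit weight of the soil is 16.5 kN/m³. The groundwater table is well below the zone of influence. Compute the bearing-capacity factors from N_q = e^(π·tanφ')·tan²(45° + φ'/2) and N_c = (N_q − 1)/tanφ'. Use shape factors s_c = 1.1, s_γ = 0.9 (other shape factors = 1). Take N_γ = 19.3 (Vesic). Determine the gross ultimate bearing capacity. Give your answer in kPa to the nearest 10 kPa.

q_ult ≈ 1300 kPa

tan29° = 0.5543, so N_q = e^(π×0.5543)·tan²(59.5°) = 5.705 × 2.882 = 16.44.
N_c = (16.44 − 1)/tan29° = 27.86.
Overburden at base level: q = 16.5 × 2.41 = 39.765 kPa.
Cohesion term c·N_c·s_c = 16 × 27.86 × 1.1 = 490.34 kPa; surcharge term q·N_q = 39.765 × 16.443 = 653.87 kPa; self-weight term 0.5·γ·B·N_γ·s_γ = 0.5 × 16.5 × 1.1 × 19.3 × 0.9 = 157.63 kPa.
q_ult = 490.34 + 653.87 + 157.63 = 1301.8 kPa.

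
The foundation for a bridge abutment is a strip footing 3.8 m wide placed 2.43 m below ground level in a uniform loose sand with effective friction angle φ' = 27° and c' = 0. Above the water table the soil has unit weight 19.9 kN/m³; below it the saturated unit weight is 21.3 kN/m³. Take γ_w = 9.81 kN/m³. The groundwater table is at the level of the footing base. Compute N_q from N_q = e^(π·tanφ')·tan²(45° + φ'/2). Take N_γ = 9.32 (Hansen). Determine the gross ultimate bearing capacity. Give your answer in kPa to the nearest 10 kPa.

q_ult ≈ 840 kPa

tan27° = 0.5095, so N_q = e^(π×0.5095)·tan²(58.5°) = 4.957 × 2.663 = 13.2.
Effective surcharge at the founding depth q = γ·D_f = 19.9 × 2.43 = 48.357 kPa.
The water table coincides with the base, so in the self-weight term γ → γ' = 11.49 kN/m³.
q_ult = q·N_q + 0.5·γ·B·N_γ
     = 48.357 × 13.199 + 0.5 × 11.49 × 3.8 × 9.32
     = 638.27 + 203.46 = 841.74 kPa.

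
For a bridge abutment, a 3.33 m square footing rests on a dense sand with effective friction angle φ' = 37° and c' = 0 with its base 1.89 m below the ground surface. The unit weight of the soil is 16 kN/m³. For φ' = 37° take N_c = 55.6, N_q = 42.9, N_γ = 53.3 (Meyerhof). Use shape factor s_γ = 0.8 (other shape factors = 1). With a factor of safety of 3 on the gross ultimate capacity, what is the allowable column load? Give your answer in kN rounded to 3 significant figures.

Effective surcharge at the founding depth q = γ·D_f = 16 × 1.89 = 30.24 kPa.
q_ult = q·N_q + 0.5·γ·B·N_γ·s_γ
     = 30.24 × 42.9 + 0.5 × 16 × 3.33 × 53.3 × 0.8
     = 1297.3 + 1135.9 = 2433.2 kPa.
Gross allowable pressure q_all = 2433.2 / 3 = 811.08 kPa.
Footing area = 11.0889 m², so allowable column load = 811.08 × 11.0889 = 8993.9 kN.

P_all ≈ 8990 kN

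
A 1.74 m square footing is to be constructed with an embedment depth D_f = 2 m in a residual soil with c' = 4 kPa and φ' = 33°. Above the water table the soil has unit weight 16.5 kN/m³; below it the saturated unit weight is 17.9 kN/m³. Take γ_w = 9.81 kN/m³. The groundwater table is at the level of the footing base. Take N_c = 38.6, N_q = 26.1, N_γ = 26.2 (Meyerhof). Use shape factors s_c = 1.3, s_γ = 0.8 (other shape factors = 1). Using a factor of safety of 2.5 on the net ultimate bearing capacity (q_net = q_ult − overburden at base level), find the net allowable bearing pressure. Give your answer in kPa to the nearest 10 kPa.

q = γ·D_f = 16.5 × 2 = 33 kPa.
For the ½γBN_γ term take γ' = 17.9 − 9.81 = 8.09 kN/m³ (soil below base is submerged).
c·N_c·s_c = 4 × 38.6 × 1.3 = 200.72 kPa
q·N_q = 33 × 26.1 = 861.3 kPa
0.5·γ·B·N_γ·s_γ = 0.5 × 8.09 × 1.74 × 26.2 × 0.8 = 147.52 kPa
q_ult = 200.72 + 861.3 + 147.52 = 1209.5 kPa.
q_net = 1209.5 − 33 = 1176.5 kPa.
q_all(net) = 1176.5 / 2.5 = 470.62 kPa.

q_all(net) ≈ 470 kPa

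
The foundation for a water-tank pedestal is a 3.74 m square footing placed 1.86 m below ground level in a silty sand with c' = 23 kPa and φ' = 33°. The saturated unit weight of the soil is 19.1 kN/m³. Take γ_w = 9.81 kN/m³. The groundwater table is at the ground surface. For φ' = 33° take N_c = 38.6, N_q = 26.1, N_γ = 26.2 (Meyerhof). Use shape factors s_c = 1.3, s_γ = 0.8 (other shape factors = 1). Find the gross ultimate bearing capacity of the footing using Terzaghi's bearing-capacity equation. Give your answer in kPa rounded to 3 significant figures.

q_ult ≈ 1970 kPa

Water table at ground surface, so effective unit weight γ' = 19.1 − 9.81 = 9.29 kN/m³ is used throughout; overburden q = 9.29 × 1.86 = 17.279 kPa; the same γ' applies in the ½γBN_γ term.
Cohesion term c·N_c·s_c = 23 × 38.6 × 1.3 = 1154.1 kPa; surcharge term q·N_q = 17.279 × 26.1 = 450.99 kPa; self-weight term 0.5·γ·B·N_γ·s_γ = 0.5 × 9.29 × 3.74 × 26.2 × 0.8 = 364.12 kPa.
q_ult = 1154.1 + 450.99 + 364.12 = 1969.3 kPa.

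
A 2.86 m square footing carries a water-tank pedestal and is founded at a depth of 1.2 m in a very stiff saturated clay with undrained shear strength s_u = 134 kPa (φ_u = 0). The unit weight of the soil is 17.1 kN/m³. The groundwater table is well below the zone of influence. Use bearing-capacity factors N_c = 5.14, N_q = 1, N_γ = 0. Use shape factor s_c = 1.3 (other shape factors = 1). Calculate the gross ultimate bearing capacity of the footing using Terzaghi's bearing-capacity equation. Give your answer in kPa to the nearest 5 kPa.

q = γ·D_f = 17.1 × 1.2 = 20.52 kPa.
c·N_c·s_c = 134 × 5.14 × 1.3 = 895.39 kPa
q·N_q = 20.52 × 1 = 20.52 kPa
q_ult = 895.39 + 20.52 = 915.91 kPa.

q_ult ≈ 915 kPa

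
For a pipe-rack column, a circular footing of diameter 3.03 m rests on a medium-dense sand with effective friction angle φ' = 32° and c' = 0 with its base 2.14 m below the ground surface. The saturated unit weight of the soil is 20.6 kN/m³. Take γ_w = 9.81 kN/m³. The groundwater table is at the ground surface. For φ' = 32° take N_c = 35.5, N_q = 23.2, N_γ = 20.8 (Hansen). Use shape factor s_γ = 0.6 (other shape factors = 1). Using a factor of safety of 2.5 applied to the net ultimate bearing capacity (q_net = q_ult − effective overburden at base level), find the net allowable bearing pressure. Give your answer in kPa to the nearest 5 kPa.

Water table at ground surface, so effective unit weight γ' = 20.6 − 9.81 = 10.79 kN/m³ is used throughout; overburden q = 10.79 × 2.14 = 23.091 kPa; the same γ' applies in the ½γBN_γ term.
Surcharge term q·N_q = 23.091 × 23.2 = 535.7 kPa; self-weight term 0.5·γ·B·N_γ·s_γ = 0.5 × 10.79 × 3.03 × 20.8 × 0.6 = 204.01 kPa.
q_ult = 535.7 + 204.01 = 739.71 kPa.
Net ultimate: q_net = 739.71 − 23.091 = 716.62 kPa.
q_all(net) = 716.62 / 2.5 = 286.65 kPa.

q_all(net) ≈ 285 kPa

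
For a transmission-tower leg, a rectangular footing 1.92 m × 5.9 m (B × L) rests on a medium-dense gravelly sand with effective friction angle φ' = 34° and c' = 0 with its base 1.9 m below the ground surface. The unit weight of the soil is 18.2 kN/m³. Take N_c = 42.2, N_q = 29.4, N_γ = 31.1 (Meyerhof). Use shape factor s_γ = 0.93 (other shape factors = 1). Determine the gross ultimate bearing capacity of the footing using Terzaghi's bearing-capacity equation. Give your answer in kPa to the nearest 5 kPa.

q_ult ≈ 1520 kPa

Effective surcharge at the founding depth q = γ·D_f = 18.2 × 1.9 = 34.58 kPa.
q_ult = q·N_q + 0.5·γ·B·N_γ·s_γ
     = 34.58 × 29.4 + 0.5 × 18.2 × 1.92 × 31.1 × 0.93
     = 1016.7 + 505.34 = 1522 kPa.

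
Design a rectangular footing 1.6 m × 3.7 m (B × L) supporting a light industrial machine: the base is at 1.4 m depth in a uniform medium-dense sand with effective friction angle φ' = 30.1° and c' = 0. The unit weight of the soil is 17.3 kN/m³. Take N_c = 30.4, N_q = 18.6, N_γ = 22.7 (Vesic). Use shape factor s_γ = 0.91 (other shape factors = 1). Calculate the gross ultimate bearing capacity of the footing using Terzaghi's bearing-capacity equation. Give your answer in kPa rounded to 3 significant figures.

q_ult ≈ 736 kPa

q = γ·D_f = 17.3 × 1.4 = 24.22 kPa.
q·N_q = 24.22 × 18.6 = 450.49 kPa
0.5·γ·B·N_γ·s_γ = 0.5 × 17.3 × 1.6 × 22.7 × 0.91 = 285.89 kPa
q_ult = 450.49 + 285.89 = 736.38 kPa.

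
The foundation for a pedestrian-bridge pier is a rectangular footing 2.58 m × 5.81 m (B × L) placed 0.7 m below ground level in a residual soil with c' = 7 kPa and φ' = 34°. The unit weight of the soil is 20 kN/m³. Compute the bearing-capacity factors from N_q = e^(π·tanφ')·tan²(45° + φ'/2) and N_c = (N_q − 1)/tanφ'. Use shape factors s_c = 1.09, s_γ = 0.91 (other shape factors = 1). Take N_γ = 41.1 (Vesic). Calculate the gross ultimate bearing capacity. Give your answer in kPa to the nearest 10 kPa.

q_ult ≈ 1700 kPa

tan34° = 0.6745, so N_q = e^(π×0.6745)·tan²(62°) = 8.323 × 3.537 = 29.44.
N_c = (29.44 − 1)/tan34° = 42.16.
Effective surcharge at the founding depth q = γ·D_f = 20 × 0.7 = 14 kPa.
q_ult = c·N_c·s_c + q·N_q + 0.5·γ·B·N_γ·s_γ
     = 7 × 42.164 × 1.09 + 14 × 29.44 + 0.5 × 20 × 2.58 × 41.1 × 0.91
     = 321.71 + 412.16 + 964.95 = 1698.8 kPa.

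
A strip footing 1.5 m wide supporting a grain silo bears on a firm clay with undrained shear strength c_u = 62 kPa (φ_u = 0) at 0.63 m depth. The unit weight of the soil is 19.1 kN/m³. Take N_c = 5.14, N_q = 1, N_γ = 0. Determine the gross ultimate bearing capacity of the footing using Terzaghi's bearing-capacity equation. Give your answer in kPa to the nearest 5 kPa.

q = γ·D_f = 19.1 × 0.63 = 12.033 kPa.
c·N_c = 62 × 5.14 = 318.68 kPa
q·N_q = 12.033 × 1 = 12.033 kPa
q_ult = 318.68 + 12.033 = 330.71 kPa.

q_ult ≈ 330 kPa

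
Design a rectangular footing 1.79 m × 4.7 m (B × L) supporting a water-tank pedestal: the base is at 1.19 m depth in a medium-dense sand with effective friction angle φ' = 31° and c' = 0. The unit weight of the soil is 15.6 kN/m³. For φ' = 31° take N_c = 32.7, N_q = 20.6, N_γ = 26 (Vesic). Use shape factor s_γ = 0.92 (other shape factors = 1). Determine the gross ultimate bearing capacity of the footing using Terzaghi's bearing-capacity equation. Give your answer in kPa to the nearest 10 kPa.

Effective surcharge at the founding depth q = γ·D_f = 15.6 × 1.19 = 18.564 kPa.
q_ult = q·N_q + 0.5·γ·B·N_γ·s_γ
     = 18.564 × 20.6 + 0.5 × 15.6 × 1.79 × 26 × 0.92
     = 382.42 + 333.97 = 716.39 kPa.

q_ult ≈ 720 kPa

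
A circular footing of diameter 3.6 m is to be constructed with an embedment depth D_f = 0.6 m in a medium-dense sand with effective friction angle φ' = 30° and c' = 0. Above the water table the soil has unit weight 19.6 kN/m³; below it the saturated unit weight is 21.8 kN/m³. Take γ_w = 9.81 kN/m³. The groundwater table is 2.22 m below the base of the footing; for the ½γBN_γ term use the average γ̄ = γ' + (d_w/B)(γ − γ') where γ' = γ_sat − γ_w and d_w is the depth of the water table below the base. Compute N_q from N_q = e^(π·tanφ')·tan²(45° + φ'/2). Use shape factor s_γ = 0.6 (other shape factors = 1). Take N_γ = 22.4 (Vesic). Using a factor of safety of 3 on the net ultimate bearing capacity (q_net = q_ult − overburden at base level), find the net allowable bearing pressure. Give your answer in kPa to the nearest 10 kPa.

N_q = e^(π·tan30°)·tan²(60°) = 18.4.
Overburden at base level: q = 19.6 × 0.6 = 11.76 kPa.
The water table is 2.22 m below the base (< B = 3.6 m), so the ½γBN_γ term uses γ̄ = γ' + (d_w/B)(γ − γ') = 11.99 + (2.22/3.6)(19.6 − 11.99) = 16.683 kN/m³.
Surcharge term q·N_q = 11.76 × 18.401 = 216.4 kPa; self-weight term 0.5·γ·B·N_γ·s_γ = 0.5 × 16.683 × 3.6 × 22.4 × 0.6 = 403.59 kPa.
q_ult = 216.4 + 403.59 = 619.99 kPa.
q_net = 619.99 − 11.76 = 608.23 kPa.
q_all(net) = 608.23 / 3 = 202.74 kPa.

q_all(net) ≈ 200 kPa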